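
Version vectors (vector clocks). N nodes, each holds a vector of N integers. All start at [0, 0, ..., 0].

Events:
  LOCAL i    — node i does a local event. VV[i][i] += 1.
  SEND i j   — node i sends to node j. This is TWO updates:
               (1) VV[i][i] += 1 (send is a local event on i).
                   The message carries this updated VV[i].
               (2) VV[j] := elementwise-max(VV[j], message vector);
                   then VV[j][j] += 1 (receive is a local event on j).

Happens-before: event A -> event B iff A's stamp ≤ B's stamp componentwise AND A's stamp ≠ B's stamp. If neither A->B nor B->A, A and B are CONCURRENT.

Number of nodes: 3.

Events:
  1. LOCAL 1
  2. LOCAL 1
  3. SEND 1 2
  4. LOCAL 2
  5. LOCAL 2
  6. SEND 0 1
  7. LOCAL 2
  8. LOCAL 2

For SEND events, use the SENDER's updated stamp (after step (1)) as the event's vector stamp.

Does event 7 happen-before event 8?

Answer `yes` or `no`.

Answer: yes

Derivation:
Initial: VV[0]=[0, 0, 0]
Initial: VV[1]=[0, 0, 0]
Initial: VV[2]=[0, 0, 0]
Event 1: LOCAL 1: VV[1][1]++ -> VV[1]=[0, 1, 0]
Event 2: LOCAL 1: VV[1][1]++ -> VV[1]=[0, 2, 0]
Event 3: SEND 1->2: VV[1][1]++ -> VV[1]=[0, 3, 0], msg_vec=[0, 3, 0]; VV[2]=max(VV[2],msg_vec) then VV[2][2]++ -> VV[2]=[0, 3, 1]
Event 4: LOCAL 2: VV[2][2]++ -> VV[2]=[0, 3, 2]
Event 5: LOCAL 2: VV[2][2]++ -> VV[2]=[0, 3, 3]
Event 6: SEND 0->1: VV[0][0]++ -> VV[0]=[1, 0, 0], msg_vec=[1, 0, 0]; VV[1]=max(VV[1],msg_vec) then VV[1][1]++ -> VV[1]=[1, 4, 0]
Event 7: LOCAL 2: VV[2][2]++ -> VV[2]=[0, 3, 4]
Event 8: LOCAL 2: VV[2][2]++ -> VV[2]=[0, 3, 5]
Event 7 stamp: [0, 3, 4]
Event 8 stamp: [0, 3, 5]
[0, 3, 4] <= [0, 3, 5]? True. Equal? False. Happens-before: True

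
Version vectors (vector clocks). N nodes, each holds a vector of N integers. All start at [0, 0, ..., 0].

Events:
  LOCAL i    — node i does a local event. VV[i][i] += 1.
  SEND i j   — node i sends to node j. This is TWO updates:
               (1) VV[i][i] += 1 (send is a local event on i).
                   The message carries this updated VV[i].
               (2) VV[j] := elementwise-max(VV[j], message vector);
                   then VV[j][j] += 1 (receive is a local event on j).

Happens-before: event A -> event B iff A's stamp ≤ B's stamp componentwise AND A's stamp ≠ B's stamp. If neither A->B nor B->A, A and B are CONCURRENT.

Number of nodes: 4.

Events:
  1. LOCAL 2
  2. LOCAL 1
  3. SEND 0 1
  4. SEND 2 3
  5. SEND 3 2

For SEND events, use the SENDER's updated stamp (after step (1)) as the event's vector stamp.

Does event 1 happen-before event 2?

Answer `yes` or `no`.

Answer: no

Derivation:
Initial: VV[0]=[0, 0, 0, 0]
Initial: VV[1]=[0, 0, 0, 0]
Initial: VV[2]=[0, 0, 0, 0]
Initial: VV[3]=[0, 0, 0, 0]
Event 1: LOCAL 2: VV[2][2]++ -> VV[2]=[0, 0, 1, 0]
Event 2: LOCAL 1: VV[1][1]++ -> VV[1]=[0, 1, 0, 0]
Event 3: SEND 0->1: VV[0][0]++ -> VV[0]=[1, 0, 0, 0], msg_vec=[1, 0, 0, 0]; VV[1]=max(VV[1],msg_vec) then VV[1][1]++ -> VV[1]=[1, 2, 0, 0]
Event 4: SEND 2->3: VV[2][2]++ -> VV[2]=[0, 0, 2, 0], msg_vec=[0, 0, 2, 0]; VV[3]=max(VV[3],msg_vec) then VV[3][3]++ -> VV[3]=[0, 0, 2, 1]
Event 5: SEND 3->2: VV[3][3]++ -> VV[3]=[0, 0, 2, 2], msg_vec=[0, 0, 2, 2]; VV[2]=max(VV[2],msg_vec) then VV[2][2]++ -> VV[2]=[0, 0, 3, 2]
Event 1 stamp: [0, 0, 1, 0]
Event 2 stamp: [0, 1, 0, 0]
[0, 0, 1, 0] <= [0, 1, 0, 0]? False. Equal? False. Happens-before: False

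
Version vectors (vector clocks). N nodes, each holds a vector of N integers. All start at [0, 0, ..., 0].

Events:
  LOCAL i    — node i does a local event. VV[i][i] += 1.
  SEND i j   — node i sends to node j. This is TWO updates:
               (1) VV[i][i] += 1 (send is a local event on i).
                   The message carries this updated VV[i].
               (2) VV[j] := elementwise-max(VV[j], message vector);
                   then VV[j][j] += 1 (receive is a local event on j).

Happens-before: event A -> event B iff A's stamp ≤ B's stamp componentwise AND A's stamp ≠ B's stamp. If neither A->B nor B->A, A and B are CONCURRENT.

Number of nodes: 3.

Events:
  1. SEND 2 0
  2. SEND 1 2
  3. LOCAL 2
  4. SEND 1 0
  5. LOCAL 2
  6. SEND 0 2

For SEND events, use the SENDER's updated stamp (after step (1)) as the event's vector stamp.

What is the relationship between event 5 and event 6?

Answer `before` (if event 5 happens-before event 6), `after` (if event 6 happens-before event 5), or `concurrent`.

Initial: VV[0]=[0, 0, 0]
Initial: VV[1]=[0, 0, 0]
Initial: VV[2]=[0, 0, 0]
Event 1: SEND 2->0: VV[2][2]++ -> VV[2]=[0, 0, 1], msg_vec=[0, 0, 1]; VV[0]=max(VV[0],msg_vec) then VV[0][0]++ -> VV[0]=[1, 0, 1]
Event 2: SEND 1->2: VV[1][1]++ -> VV[1]=[0, 1, 0], msg_vec=[0, 1, 0]; VV[2]=max(VV[2],msg_vec) then VV[2][2]++ -> VV[2]=[0, 1, 2]
Event 3: LOCAL 2: VV[2][2]++ -> VV[2]=[0, 1, 3]
Event 4: SEND 1->0: VV[1][1]++ -> VV[1]=[0, 2, 0], msg_vec=[0, 2, 0]; VV[0]=max(VV[0],msg_vec) then VV[0][0]++ -> VV[0]=[2, 2, 1]
Event 5: LOCAL 2: VV[2][2]++ -> VV[2]=[0, 1, 4]
Event 6: SEND 0->2: VV[0][0]++ -> VV[0]=[3, 2, 1], msg_vec=[3, 2, 1]; VV[2]=max(VV[2],msg_vec) then VV[2][2]++ -> VV[2]=[3, 2, 5]
Event 5 stamp: [0, 1, 4]
Event 6 stamp: [3, 2, 1]
[0, 1, 4] <= [3, 2, 1]? False
[3, 2, 1] <= [0, 1, 4]? False
Relation: concurrent

Answer: concurrent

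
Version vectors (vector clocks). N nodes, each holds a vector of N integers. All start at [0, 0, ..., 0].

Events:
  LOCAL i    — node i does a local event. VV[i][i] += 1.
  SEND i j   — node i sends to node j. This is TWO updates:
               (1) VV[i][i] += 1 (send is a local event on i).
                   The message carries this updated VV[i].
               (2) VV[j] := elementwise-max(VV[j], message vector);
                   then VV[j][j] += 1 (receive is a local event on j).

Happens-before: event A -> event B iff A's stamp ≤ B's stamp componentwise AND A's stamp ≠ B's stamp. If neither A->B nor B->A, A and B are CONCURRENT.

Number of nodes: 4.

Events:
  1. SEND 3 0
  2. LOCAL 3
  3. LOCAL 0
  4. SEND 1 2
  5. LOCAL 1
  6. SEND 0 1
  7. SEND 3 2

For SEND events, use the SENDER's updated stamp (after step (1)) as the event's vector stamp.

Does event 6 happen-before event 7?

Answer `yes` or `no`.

Initial: VV[0]=[0, 0, 0, 0]
Initial: VV[1]=[0, 0, 0, 0]
Initial: VV[2]=[0, 0, 0, 0]
Initial: VV[3]=[0, 0, 0, 0]
Event 1: SEND 3->0: VV[3][3]++ -> VV[3]=[0, 0, 0, 1], msg_vec=[0, 0, 0, 1]; VV[0]=max(VV[0],msg_vec) then VV[0][0]++ -> VV[0]=[1, 0, 0, 1]
Event 2: LOCAL 3: VV[3][3]++ -> VV[3]=[0, 0, 0, 2]
Event 3: LOCAL 0: VV[0][0]++ -> VV[0]=[2, 0, 0, 1]
Event 4: SEND 1->2: VV[1][1]++ -> VV[1]=[0, 1, 0, 0], msg_vec=[0, 1, 0, 0]; VV[2]=max(VV[2],msg_vec) then VV[2][2]++ -> VV[2]=[0, 1, 1, 0]
Event 5: LOCAL 1: VV[1][1]++ -> VV[1]=[0, 2, 0, 0]
Event 6: SEND 0->1: VV[0][0]++ -> VV[0]=[3, 0, 0, 1], msg_vec=[3, 0, 0, 1]; VV[1]=max(VV[1],msg_vec) then VV[1][1]++ -> VV[1]=[3, 3, 0, 1]
Event 7: SEND 3->2: VV[3][3]++ -> VV[3]=[0, 0, 0, 3], msg_vec=[0, 0, 0, 3]; VV[2]=max(VV[2],msg_vec) then VV[2][2]++ -> VV[2]=[0, 1, 2, 3]
Event 6 stamp: [3, 0, 0, 1]
Event 7 stamp: [0, 0, 0, 3]
[3, 0, 0, 1] <= [0, 0, 0, 3]? False. Equal? False. Happens-before: False

Answer: no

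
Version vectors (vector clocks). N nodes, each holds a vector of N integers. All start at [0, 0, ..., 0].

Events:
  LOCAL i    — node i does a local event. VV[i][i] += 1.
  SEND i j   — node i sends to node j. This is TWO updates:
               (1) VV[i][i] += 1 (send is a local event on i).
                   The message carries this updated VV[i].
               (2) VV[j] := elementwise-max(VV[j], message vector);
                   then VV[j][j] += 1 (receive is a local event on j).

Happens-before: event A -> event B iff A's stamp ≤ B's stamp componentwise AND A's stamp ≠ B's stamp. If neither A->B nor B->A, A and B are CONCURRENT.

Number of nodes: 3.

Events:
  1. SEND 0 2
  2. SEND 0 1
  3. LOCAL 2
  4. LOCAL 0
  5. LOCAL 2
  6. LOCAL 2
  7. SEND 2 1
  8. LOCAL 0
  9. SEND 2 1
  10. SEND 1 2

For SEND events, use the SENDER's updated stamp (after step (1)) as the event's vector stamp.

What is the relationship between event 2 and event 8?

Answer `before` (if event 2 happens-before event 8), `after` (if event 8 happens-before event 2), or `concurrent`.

Initial: VV[0]=[0, 0, 0]
Initial: VV[1]=[0, 0, 0]
Initial: VV[2]=[0, 0, 0]
Event 1: SEND 0->2: VV[0][0]++ -> VV[0]=[1, 0, 0], msg_vec=[1, 0, 0]; VV[2]=max(VV[2],msg_vec) then VV[2][2]++ -> VV[2]=[1, 0, 1]
Event 2: SEND 0->1: VV[0][0]++ -> VV[0]=[2, 0, 0], msg_vec=[2, 0, 0]; VV[1]=max(VV[1],msg_vec) then VV[1][1]++ -> VV[1]=[2, 1, 0]
Event 3: LOCAL 2: VV[2][2]++ -> VV[2]=[1, 0, 2]
Event 4: LOCAL 0: VV[0][0]++ -> VV[0]=[3, 0, 0]
Event 5: LOCAL 2: VV[2][2]++ -> VV[2]=[1, 0, 3]
Event 6: LOCAL 2: VV[2][2]++ -> VV[2]=[1, 0, 4]
Event 7: SEND 2->1: VV[2][2]++ -> VV[2]=[1, 0, 5], msg_vec=[1, 0, 5]; VV[1]=max(VV[1],msg_vec) then VV[1][1]++ -> VV[1]=[2, 2, 5]
Event 8: LOCAL 0: VV[0][0]++ -> VV[0]=[4, 0, 0]
Event 9: SEND 2->1: VV[2][2]++ -> VV[2]=[1, 0, 6], msg_vec=[1, 0, 6]; VV[1]=max(VV[1],msg_vec) then VV[1][1]++ -> VV[1]=[2, 3, 6]
Event 10: SEND 1->2: VV[1][1]++ -> VV[1]=[2, 4, 6], msg_vec=[2, 4, 6]; VV[2]=max(VV[2],msg_vec) then VV[2][2]++ -> VV[2]=[2, 4, 7]
Event 2 stamp: [2, 0, 0]
Event 8 stamp: [4, 0, 0]
[2, 0, 0] <= [4, 0, 0]? True
[4, 0, 0] <= [2, 0, 0]? False
Relation: before

Answer: before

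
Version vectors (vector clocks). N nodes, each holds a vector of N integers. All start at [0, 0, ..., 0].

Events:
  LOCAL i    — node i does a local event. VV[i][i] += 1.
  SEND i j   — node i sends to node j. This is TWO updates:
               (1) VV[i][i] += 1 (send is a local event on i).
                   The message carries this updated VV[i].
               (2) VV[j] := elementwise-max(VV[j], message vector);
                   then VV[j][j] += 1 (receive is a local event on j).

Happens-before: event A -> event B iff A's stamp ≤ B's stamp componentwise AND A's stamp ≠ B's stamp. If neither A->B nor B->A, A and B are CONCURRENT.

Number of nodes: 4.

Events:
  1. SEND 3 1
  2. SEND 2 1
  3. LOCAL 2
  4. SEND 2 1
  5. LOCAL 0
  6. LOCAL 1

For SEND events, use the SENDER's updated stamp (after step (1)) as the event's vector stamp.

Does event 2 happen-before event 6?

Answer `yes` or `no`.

Initial: VV[0]=[0, 0, 0, 0]
Initial: VV[1]=[0, 0, 0, 0]
Initial: VV[2]=[0, 0, 0, 0]
Initial: VV[3]=[0, 0, 0, 0]
Event 1: SEND 3->1: VV[3][3]++ -> VV[3]=[0, 0, 0, 1], msg_vec=[0, 0, 0, 1]; VV[1]=max(VV[1],msg_vec) then VV[1][1]++ -> VV[1]=[0, 1, 0, 1]
Event 2: SEND 2->1: VV[2][2]++ -> VV[2]=[0, 0, 1, 0], msg_vec=[0, 0, 1, 0]; VV[1]=max(VV[1],msg_vec) then VV[1][1]++ -> VV[1]=[0, 2, 1, 1]
Event 3: LOCAL 2: VV[2][2]++ -> VV[2]=[0, 0, 2, 0]
Event 4: SEND 2->1: VV[2][2]++ -> VV[2]=[0, 0, 3, 0], msg_vec=[0, 0, 3, 0]; VV[1]=max(VV[1],msg_vec) then VV[1][1]++ -> VV[1]=[0, 3, 3, 1]
Event 5: LOCAL 0: VV[0][0]++ -> VV[0]=[1, 0, 0, 0]
Event 6: LOCAL 1: VV[1][1]++ -> VV[1]=[0, 4, 3, 1]
Event 2 stamp: [0, 0, 1, 0]
Event 6 stamp: [0, 4, 3, 1]
[0, 0, 1, 0] <= [0, 4, 3, 1]? True. Equal? False. Happens-before: True

Answer: yes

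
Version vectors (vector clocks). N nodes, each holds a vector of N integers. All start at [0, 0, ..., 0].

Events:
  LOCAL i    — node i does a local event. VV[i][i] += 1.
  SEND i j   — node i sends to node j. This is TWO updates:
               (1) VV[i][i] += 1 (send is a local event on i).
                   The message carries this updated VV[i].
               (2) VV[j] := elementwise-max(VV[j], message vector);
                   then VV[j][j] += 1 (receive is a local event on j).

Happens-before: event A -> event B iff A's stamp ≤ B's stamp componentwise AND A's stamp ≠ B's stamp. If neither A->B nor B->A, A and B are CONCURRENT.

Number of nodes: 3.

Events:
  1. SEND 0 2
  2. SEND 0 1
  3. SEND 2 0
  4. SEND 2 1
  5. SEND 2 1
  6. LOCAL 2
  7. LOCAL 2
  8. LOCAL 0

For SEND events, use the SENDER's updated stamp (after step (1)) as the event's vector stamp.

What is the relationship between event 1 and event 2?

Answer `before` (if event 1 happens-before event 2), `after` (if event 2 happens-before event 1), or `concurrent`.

Initial: VV[0]=[0, 0, 0]
Initial: VV[1]=[0, 0, 0]
Initial: VV[2]=[0, 0, 0]
Event 1: SEND 0->2: VV[0][0]++ -> VV[0]=[1, 0, 0], msg_vec=[1, 0, 0]; VV[2]=max(VV[2],msg_vec) then VV[2][2]++ -> VV[2]=[1, 0, 1]
Event 2: SEND 0->1: VV[0][0]++ -> VV[0]=[2, 0, 0], msg_vec=[2, 0, 0]; VV[1]=max(VV[1],msg_vec) then VV[1][1]++ -> VV[1]=[2, 1, 0]
Event 3: SEND 2->0: VV[2][2]++ -> VV[2]=[1, 0, 2], msg_vec=[1, 0, 2]; VV[0]=max(VV[0],msg_vec) then VV[0][0]++ -> VV[0]=[3, 0, 2]
Event 4: SEND 2->1: VV[2][2]++ -> VV[2]=[1, 0, 3], msg_vec=[1, 0, 3]; VV[1]=max(VV[1],msg_vec) then VV[1][1]++ -> VV[1]=[2, 2, 3]
Event 5: SEND 2->1: VV[2][2]++ -> VV[2]=[1, 0, 4], msg_vec=[1, 0, 4]; VV[1]=max(VV[1],msg_vec) then VV[1][1]++ -> VV[1]=[2, 3, 4]
Event 6: LOCAL 2: VV[2][2]++ -> VV[2]=[1, 0, 5]
Event 7: LOCAL 2: VV[2][2]++ -> VV[2]=[1, 0, 6]
Event 8: LOCAL 0: VV[0][0]++ -> VV[0]=[4, 0, 2]
Event 1 stamp: [1, 0, 0]
Event 2 stamp: [2, 0, 0]
[1, 0, 0] <= [2, 0, 0]? True
[2, 0, 0] <= [1, 0, 0]? False
Relation: before

Answer: before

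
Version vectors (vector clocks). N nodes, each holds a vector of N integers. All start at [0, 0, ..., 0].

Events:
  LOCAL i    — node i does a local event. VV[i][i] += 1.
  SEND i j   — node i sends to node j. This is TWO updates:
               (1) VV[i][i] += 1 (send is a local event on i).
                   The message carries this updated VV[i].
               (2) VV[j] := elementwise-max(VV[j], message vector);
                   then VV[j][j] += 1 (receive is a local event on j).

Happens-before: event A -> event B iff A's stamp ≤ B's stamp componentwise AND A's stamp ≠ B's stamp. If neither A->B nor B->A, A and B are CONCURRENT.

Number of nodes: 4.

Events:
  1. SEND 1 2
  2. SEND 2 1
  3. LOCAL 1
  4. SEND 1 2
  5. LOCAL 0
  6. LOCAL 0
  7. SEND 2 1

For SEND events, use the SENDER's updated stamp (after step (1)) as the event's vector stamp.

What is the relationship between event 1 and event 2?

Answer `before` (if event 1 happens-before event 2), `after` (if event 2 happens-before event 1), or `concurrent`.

Initial: VV[0]=[0, 0, 0, 0]
Initial: VV[1]=[0, 0, 0, 0]
Initial: VV[2]=[0, 0, 0, 0]
Initial: VV[3]=[0, 0, 0, 0]
Event 1: SEND 1->2: VV[1][1]++ -> VV[1]=[0, 1, 0, 0], msg_vec=[0, 1, 0, 0]; VV[2]=max(VV[2],msg_vec) then VV[2][2]++ -> VV[2]=[0, 1, 1, 0]
Event 2: SEND 2->1: VV[2][2]++ -> VV[2]=[0, 1, 2, 0], msg_vec=[0, 1, 2, 0]; VV[1]=max(VV[1],msg_vec) then VV[1][1]++ -> VV[1]=[0, 2, 2, 0]
Event 3: LOCAL 1: VV[1][1]++ -> VV[1]=[0, 3, 2, 0]
Event 4: SEND 1->2: VV[1][1]++ -> VV[1]=[0, 4, 2, 0], msg_vec=[0, 4, 2, 0]; VV[2]=max(VV[2],msg_vec) then VV[2][2]++ -> VV[2]=[0, 4, 3, 0]
Event 5: LOCAL 0: VV[0][0]++ -> VV[0]=[1, 0, 0, 0]
Event 6: LOCAL 0: VV[0][0]++ -> VV[0]=[2, 0, 0, 0]
Event 7: SEND 2->1: VV[2][2]++ -> VV[2]=[0, 4, 4, 0], msg_vec=[0, 4, 4, 0]; VV[1]=max(VV[1],msg_vec) then VV[1][1]++ -> VV[1]=[0, 5, 4, 0]
Event 1 stamp: [0, 1, 0, 0]
Event 2 stamp: [0, 1, 2, 0]
[0, 1, 0, 0] <= [0, 1, 2, 0]? True
[0, 1, 2, 0] <= [0, 1, 0, 0]? False
Relation: before

Answer: before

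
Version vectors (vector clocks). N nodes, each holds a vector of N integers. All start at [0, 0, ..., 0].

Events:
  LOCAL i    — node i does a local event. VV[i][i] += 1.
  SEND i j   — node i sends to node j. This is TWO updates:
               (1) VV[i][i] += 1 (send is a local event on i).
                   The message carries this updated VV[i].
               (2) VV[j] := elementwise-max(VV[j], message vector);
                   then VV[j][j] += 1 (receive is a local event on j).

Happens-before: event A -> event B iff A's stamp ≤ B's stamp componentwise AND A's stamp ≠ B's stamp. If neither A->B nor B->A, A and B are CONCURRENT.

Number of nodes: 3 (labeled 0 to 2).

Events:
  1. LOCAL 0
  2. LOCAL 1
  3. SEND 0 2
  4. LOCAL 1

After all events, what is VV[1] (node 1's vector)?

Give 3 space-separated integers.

Initial: VV[0]=[0, 0, 0]
Initial: VV[1]=[0, 0, 0]
Initial: VV[2]=[0, 0, 0]
Event 1: LOCAL 0: VV[0][0]++ -> VV[0]=[1, 0, 0]
Event 2: LOCAL 1: VV[1][1]++ -> VV[1]=[0, 1, 0]
Event 3: SEND 0->2: VV[0][0]++ -> VV[0]=[2, 0, 0], msg_vec=[2, 0, 0]; VV[2]=max(VV[2],msg_vec) then VV[2][2]++ -> VV[2]=[2, 0, 1]
Event 4: LOCAL 1: VV[1][1]++ -> VV[1]=[0, 2, 0]
Final vectors: VV[0]=[2, 0, 0]; VV[1]=[0, 2, 0]; VV[2]=[2, 0, 1]

Answer: 0 2 0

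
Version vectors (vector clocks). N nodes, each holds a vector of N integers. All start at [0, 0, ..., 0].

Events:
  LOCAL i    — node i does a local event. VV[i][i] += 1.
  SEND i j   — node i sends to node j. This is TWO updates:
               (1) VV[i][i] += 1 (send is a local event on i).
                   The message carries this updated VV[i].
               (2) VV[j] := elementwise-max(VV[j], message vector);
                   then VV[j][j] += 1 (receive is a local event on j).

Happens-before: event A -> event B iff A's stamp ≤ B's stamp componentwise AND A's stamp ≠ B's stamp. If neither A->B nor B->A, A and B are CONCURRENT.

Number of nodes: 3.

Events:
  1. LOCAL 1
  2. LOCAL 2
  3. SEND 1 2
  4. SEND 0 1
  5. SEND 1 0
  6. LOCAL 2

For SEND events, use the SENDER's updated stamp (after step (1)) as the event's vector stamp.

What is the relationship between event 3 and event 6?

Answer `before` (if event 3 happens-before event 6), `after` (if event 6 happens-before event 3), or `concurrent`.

Initial: VV[0]=[0, 0, 0]
Initial: VV[1]=[0, 0, 0]
Initial: VV[2]=[0, 0, 0]
Event 1: LOCAL 1: VV[1][1]++ -> VV[1]=[0, 1, 0]
Event 2: LOCAL 2: VV[2][2]++ -> VV[2]=[0, 0, 1]
Event 3: SEND 1->2: VV[1][1]++ -> VV[1]=[0, 2, 0], msg_vec=[0, 2, 0]; VV[2]=max(VV[2],msg_vec) then VV[2][2]++ -> VV[2]=[0, 2, 2]
Event 4: SEND 0->1: VV[0][0]++ -> VV[0]=[1, 0, 0], msg_vec=[1, 0, 0]; VV[1]=max(VV[1],msg_vec) then VV[1][1]++ -> VV[1]=[1, 3, 0]
Event 5: SEND 1->0: VV[1][1]++ -> VV[1]=[1, 4, 0], msg_vec=[1, 4, 0]; VV[0]=max(VV[0],msg_vec) then VV[0][0]++ -> VV[0]=[2, 4, 0]
Event 6: LOCAL 2: VV[2][2]++ -> VV[2]=[0, 2, 3]
Event 3 stamp: [0, 2, 0]
Event 6 stamp: [0, 2, 3]
[0, 2, 0] <= [0, 2, 3]? True
[0, 2, 3] <= [0, 2, 0]? False
Relation: before

Answer: before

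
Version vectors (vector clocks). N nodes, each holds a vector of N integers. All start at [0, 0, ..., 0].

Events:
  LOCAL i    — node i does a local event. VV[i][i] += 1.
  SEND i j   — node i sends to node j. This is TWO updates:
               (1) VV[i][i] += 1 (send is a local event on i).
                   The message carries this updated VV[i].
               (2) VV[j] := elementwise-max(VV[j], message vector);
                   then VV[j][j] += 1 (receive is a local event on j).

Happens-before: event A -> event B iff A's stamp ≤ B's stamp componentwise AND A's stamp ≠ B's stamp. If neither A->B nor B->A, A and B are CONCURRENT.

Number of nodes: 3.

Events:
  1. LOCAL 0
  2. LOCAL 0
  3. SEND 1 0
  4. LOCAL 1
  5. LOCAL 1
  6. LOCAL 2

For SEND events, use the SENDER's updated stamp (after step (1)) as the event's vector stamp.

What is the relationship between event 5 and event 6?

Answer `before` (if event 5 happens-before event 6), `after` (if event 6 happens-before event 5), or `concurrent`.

Answer: concurrent

Derivation:
Initial: VV[0]=[0, 0, 0]
Initial: VV[1]=[0, 0, 0]
Initial: VV[2]=[0, 0, 0]
Event 1: LOCAL 0: VV[0][0]++ -> VV[0]=[1, 0, 0]
Event 2: LOCAL 0: VV[0][0]++ -> VV[0]=[2, 0, 0]
Event 3: SEND 1->0: VV[1][1]++ -> VV[1]=[0, 1, 0], msg_vec=[0, 1, 0]; VV[0]=max(VV[0],msg_vec) then VV[0][0]++ -> VV[0]=[3, 1, 0]
Event 4: LOCAL 1: VV[1][1]++ -> VV[1]=[0, 2, 0]
Event 5: LOCAL 1: VV[1][1]++ -> VV[1]=[0, 3, 0]
Event 6: LOCAL 2: VV[2][2]++ -> VV[2]=[0, 0, 1]
Event 5 stamp: [0, 3, 0]
Event 6 stamp: [0, 0, 1]
[0, 3, 0] <= [0, 0, 1]? False
[0, 0, 1] <= [0, 3, 0]? False
Relation: concurrent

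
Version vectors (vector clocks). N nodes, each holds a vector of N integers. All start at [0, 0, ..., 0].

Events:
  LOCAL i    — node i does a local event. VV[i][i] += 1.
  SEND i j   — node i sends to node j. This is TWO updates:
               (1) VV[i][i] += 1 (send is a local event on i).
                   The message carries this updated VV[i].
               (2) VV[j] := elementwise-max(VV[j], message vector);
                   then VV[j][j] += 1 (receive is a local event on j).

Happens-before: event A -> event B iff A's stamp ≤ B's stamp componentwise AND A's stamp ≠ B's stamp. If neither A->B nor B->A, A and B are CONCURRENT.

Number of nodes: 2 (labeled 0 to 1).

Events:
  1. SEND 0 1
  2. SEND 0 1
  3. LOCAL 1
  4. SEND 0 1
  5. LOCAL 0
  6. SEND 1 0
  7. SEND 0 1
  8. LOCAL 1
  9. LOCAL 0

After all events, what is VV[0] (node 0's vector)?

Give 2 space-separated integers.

Initial: VV[0]=[0, 0]
Initial: VV[1]=[0, 0]
Event 1: SEND 0->1: VV[0][0]++ -> VV[0]=[1, 0], msg_vec=[1, 0]; VV[1]=max(VV[1],msg_vec) then VV[1][1]++ -> VV[1]=[1, 1]
Event 2: SEND 0->1: VV[0][0]++ -> VV[0]=[2, 0], msg_vec=[2, 0]; VV[1]=max(VV[1],msg_vec) then VV[1][1]++ -> VV[1]=[2, 2]
Event 3: LOCAL 1: VV[1][1]++ -> VV[1]=[2, 3]
Event 4: SEND 0->1: VV[0][0]++ -> VV[0]=[3, 0], msg_vec=[3, 0]; VV[1]=max(VV[1],msg_vec) then VV[1][1]++ -> VV[1]=[3, 4]
Event 5: LOCAL 0: VV[0][0]++ -> VV[0]=[4, 0]
Event 6: SEND 1->0: VV[1][1]++ -> VV[1]=[3, 5], msg_vec=[3, 5]; VV[0]=max(VV[0],msg_vec) then VV[0][0]++ -> VV[0]=[5, 5]
Event 7: SEND 0->1: VV[0][0]++ -> VV[0]=[6, 5], msg_vec=[6, 5]; VV[1]=max(VV[1],msg_vec) then VV[1][1]++ -> VV[1]=[6, 6]
Event 8: LOCAL 1: VV[1][1]++ -> VV[1]=[6, 7]
Event 9: LOCAL 0: VV[0][0]++ -> VV[0]=[7, 5]
Final vectors: VV[0]=[7, 5]; VV[1]=[6, 7]

Answer: 7 5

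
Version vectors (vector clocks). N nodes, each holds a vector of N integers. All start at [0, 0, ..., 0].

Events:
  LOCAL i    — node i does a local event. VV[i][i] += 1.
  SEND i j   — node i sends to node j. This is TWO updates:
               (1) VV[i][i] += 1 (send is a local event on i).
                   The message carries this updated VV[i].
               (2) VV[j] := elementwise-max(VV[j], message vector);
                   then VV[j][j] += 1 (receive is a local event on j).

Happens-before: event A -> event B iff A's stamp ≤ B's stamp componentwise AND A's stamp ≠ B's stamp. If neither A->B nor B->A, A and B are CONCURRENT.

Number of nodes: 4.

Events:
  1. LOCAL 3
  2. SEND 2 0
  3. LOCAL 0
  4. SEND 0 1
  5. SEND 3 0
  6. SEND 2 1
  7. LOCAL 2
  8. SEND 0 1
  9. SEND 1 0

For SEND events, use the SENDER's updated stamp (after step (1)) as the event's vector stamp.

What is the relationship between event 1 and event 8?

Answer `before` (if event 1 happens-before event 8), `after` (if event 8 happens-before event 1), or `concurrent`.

Answer: before

Derivation:
Initial: VV[0]=[0, 0, 0, 0]
Initial: VV[1]=[0, 0, 0, 0]
Initial: VV[2]=[0, 0, 0, 0]
Initial: VV[3]=[0, 0, 0, 0]
Event 1: LOCAL 3: VV[3][3]++ -> VV[3]=[0, 0, 0, 1]
Event 2: SEND 2->0: VV[2][2]++ -> VV[2]=[0, 0, 1, 0], msg_vec=[0, 0, 1, 0]; VV[0]=max(VV[0],msg_vec) then VV[0][0]++ -> VV[0]=[1, 0, 1, 0]
Event 3: LOCAL 0: VV[0][0]++ -> VV[0]=[2, 0, 1, 0]
Event 4: SEND 0->1: VV[0][0]++ -> VV[0]=[3, 0, 1, 0], msg_vec=[3, 0, 1, 0]; VV[1]=max(VV[1],msg_vec) then VV[1][1]++ -> VV[1]=[3, 1, 1, 0]
Event 5: SEND 3->0: VV[3][3]++ -> VV[3]=[0, 0, 0, 2], msg_vec=[0, 0, 0, 2]; VV[0]=max(VV[0],msg_vec) then VV[0][0]++ -> VV[0]=[4, 0, 1, 2]
Event 6: SEND 2->1: VV[2][2]++ -> VV[2]=[0, 0, 2, 0], msg_vec=[0, 0, 2, 0]; VV[1]=max(VV[1],msg_vec) then VV[1][1]++ -> VV[1]=[3, 2, 2, 0]
Event 7: LOCAL 2: VV[2][2]++ -> VV[2]=[0, 0, 3, 0]
Event 8: SEND 0->1: VV[0][0]++ -> VV[0]=[5, 0, 1, 2], msg_vec=[5, 0, 1, 2]; VV[1]=max(VV[1],msg_vec) then VV[1][1]++ -> VV[1]=[5, 3, 2, 2]
Event 9: SEND 1->0: VV[1][1]++ -> VV[1]=[5, 4, 2, 2], msg_vec=[5, 4, 2, 2]; VV[0]=max(VV[0],msg_vec) then VV[0][0]++ -> VV[0]=[6, 4, 2, 2]
Event 1 stamp: [0, 0, 0, 1]
Event 8 stamp: [5, 0, 1, 2]
[0, 0, 0, 1] <= [5, 0, 1, 2]? True
[5, 0, 1, 2] <= [0, 0, 0, 1]? False
Relation: before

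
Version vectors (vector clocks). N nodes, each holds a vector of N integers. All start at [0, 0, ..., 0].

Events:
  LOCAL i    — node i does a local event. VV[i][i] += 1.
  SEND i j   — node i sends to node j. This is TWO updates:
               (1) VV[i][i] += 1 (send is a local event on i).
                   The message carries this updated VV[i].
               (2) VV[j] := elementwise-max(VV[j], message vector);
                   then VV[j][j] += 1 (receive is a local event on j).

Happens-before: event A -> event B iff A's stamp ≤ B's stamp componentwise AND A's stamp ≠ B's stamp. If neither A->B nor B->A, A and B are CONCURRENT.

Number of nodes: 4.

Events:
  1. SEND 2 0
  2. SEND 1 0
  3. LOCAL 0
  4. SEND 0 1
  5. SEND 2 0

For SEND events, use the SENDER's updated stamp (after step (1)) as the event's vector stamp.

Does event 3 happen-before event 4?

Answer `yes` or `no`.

Initial: VV[0]=[0, 0, 0, 0]
Initial: VV[1]=[0, 0, 0, 0]
Initial: VV[2]=[0, 0, 0, 0]
Initial: VV[3]=[0, 0, 0, 0]
Event 1: SEND 2->0: VV[2][2]++ -> VV[2]=[0, 0, 1, 0], msg_vec=[0, 0, 1, 0]; VV[0]=max(VV[0],msg_vec) then VV[0][0]++ -> VV[0]=[1, 0, 1, 0]
Event 2: SEND 1->0: VV[1][1]++ -> VV[1]=[0, 1, 0, 0], msg_vec=[0, 1, 0, 0]; VV[0]=max(VV[0],msg_vec) then VV[0][0]++ -> VV[0]=[2, 1, 1, 0]
Event 3: LOCAL 0: VV[0][0]++ -> VV[0]=[3, 1, 1, 0]
Event 4: SEND 0->1: VV[0][0]++ -> VV[0]=[4, 1, 1, 0], msg_vec=[4, 1, 1, 0]; VV[1]=max(VV[1],msg_vec) then VV[1][1]++ -> VV[1]=[4, 2, 1, 0]
Event 5: SEND 2->0: VV[2][2]++ -> VV[2]=[0, 0, 2, 0], msg_vec=[0, 0, 2, 0]; VV[0]=max(VV[0],msg_vec) then VV[0][0]++ -> VV[0]=[5, 1, 2, 0]
Event 3 stamp: [3, 1, 1, 0]
Event 4 stamp: [4, 1, 1, 0]
[3, 1, 1, 0] <= [4, 1, 1, 0]? True. Equal? False. Happens-before: True

Answer: yes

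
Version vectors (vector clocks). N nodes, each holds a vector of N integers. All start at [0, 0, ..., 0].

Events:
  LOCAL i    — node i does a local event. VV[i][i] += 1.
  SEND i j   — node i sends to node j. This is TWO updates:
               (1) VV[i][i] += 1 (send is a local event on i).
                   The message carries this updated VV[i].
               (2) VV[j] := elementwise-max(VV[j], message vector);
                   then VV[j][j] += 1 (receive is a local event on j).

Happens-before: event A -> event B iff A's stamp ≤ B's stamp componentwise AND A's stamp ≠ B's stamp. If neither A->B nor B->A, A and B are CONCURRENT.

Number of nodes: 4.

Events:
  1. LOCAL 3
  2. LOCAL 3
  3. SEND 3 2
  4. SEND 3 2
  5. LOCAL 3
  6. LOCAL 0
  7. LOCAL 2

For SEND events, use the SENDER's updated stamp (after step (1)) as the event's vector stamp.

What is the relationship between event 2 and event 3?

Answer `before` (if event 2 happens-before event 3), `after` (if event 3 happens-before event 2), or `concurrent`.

Answer: before

Derivation:
Initial: VV[0]=[0, 0, 0, 0]
Initial: VV[1]=[0, 0, 0, 0]
Initial: VV[2]=[0, 0, 0, 0]
Initial: VV[3]=[0, 0, 0, 0]
Event 1: LOCAL 3: VV[3][3]++ -> VV[3]=[0, 0, 0, 1]
Event 2: LOCAL 3: VV[3][3]++ -> VV[3]=[0, 0, 0, 2]
Event 3: SEND 3->2: VV[3][3]++ -> VV[3]=[0, 0, 0, 3], msg_vec=[0, 0, 0, 3]; VV[2]=max(VV[2],msg_vec) then VV[2][2]++ -> VV[2]=[0, 0, 1, 3]
Event 4: SEND 3->2: VV[3][3]++ -> VV[3]=[0, 0, 0, 4], msg_vec=[0, 0, 0, 4]; VV[2]=max(VV[2],msg_vec) then VV[2][2]++ -> VV[2]=[0, 0, 2, 4]
Event 5: LOCAL 3: VV[3][3]++ -> VV[3]=[0, 0, 0, 5]
Event 6: LOCAL 0: VV[0][0]++ -> VV[0]=[1, 0, 0, 0]
Event 7: LOCAL 2: VV[2][2]++ -> VV[2]=[0, 0, 3, 4]
Event 2 stamp: [0, 0, 0, 2]
Event 3 stamp: [0, 0, 0, 3]
[0, 0, 0, 2] <= [0, 0, 0, 3]? True
[0, 0, 0, 3] <= [0, 0, 0, 2]? False
Relation: before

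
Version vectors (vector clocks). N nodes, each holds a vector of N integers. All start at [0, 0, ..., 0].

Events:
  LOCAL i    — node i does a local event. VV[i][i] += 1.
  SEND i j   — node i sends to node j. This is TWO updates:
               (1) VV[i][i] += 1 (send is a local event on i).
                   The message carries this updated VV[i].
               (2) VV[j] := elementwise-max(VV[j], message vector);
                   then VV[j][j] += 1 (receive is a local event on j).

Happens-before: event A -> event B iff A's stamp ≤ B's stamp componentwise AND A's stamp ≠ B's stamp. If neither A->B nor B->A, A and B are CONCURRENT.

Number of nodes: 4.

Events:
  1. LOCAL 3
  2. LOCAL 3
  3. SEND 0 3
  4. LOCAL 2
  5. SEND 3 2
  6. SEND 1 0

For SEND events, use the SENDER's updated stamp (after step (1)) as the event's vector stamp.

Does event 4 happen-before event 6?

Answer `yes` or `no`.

Answer: no

Derivation:
Initial: VV[0]=[0, 0, 0, 0]
Initial: VV[1]=[0, 0, 0, 0]
Initial: VV[2]=[0, 0, 0, 0]
Initial: VV[3]=[0, 0, 0, 0]
Event 1: LOCAL 3: VV[3][3]++ -> VV[3]=[0, 0, 0, 1]
Event 2: LOCAL 3: VV[3][3]++ -> VV[3]=[0, 0, 0, 2]
Event 3: SEND 0->3: VV[0][0]++ -> VV[0]=[1, 0, 0, 0], msg_vec=[1, 0, 0, 0]; VV[3]=max(VV[3],msg_vec) then VV[3][3]++ -> VV[3]=[1, 0, 0, 3]
Event 4: LOCAL 2: VV[2][2]++ -> VV[2]=[0, 0, 1, 0]
Event 5: SEND 3->2: VV[3][3]++ -> VV[3]=[1, 0, 0, 4], msg_vec=[1, 0, 0, 4]; VV[2]=max(VV[2],msg_vec) then VV[2][2]++ -> VV[2]=[1, 0, 2, 4]
Event 6: SEND 1->0: VV[1][1]++ -> VV[1]=[0, 1, 0, 0], msg_vec=[0, 1, 0, 0]; VV[0]=max(VV[0],msg_vec) then VV[0][0]++ -> VV[0]=[2, 1, 0, 0]
Event 4 stamp: [0, 0, 1, 0]
Event 6 stamp: [0, 1, 0, 0]
[0, 0, 1, 0] <= [0, 1, 0, 0]? False. Equal? False. Happens-before: False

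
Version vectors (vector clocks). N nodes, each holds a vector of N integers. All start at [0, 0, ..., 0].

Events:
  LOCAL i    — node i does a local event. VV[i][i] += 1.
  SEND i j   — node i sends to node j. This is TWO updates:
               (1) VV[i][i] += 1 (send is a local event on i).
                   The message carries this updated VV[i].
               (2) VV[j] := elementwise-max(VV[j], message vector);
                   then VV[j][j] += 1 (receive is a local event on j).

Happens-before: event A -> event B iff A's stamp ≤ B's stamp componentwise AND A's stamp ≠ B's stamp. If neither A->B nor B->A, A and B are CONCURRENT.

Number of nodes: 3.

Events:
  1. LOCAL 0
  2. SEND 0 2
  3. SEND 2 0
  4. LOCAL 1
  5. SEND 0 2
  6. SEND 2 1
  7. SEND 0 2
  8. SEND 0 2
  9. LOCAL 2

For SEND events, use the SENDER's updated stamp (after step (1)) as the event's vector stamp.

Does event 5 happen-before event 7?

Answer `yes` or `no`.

Answer: yes

Derivation:
Initial: VV[0]=[0, 0, 0]
Initial: VV[1]=[0, 0, 0]
Initial: VV[2]=[0, 0, 0]
Event 1: LOCAL 0: VV[0][0]++ -> VV[0]=[1, 0, 0]
Event 2: SEND 0->2: VV[0][0]++ -> VV[0]=[2, 0, 0], msg_vec=[2, 0, 0]; VV[2]=max(VV[2],msg_vec) then VV[2][2]++ -> VV[2]=[2, 0, 1]
Event 3: SEND 2->0: VV[2][2]++ -> VV[2]=[2, 0, 2], msg_vec=[2, 0, 2]; VV[0]=max(VV[0],msg_vec) then VV[0][0]++ -> VV[0]=[3, 0, 2]
Event 4: LOCAL 1: VV[1][1]++ -> VV[1]=[0, 1, 0]
Event 5: SEND 0->2: VV[0][0]++ -> VV[0]=[4, 0, 2], msg_vec=[4, 0, 2]; VV[2]=max(VV[2],msg_vec) then VV[2][2]++ -> VV[2]=[4, 0, 3]
Event 6: SEND 2->1: VV[2][2]++ -> VV[2]=[4, 0, 4], msg_vec=[4, 0, 4]; VV[1]=max(VV[1],msg_vec) then VV[1][1]++ -> VV[1]=[4, 2, 4]
Event 7: SEND 0->2: VV[0][0]++ -> VV[0]=[5, 0, 2], msg_vec=[5, 0, 2]; VV[2]=max(VV[2],msg_vec) then VV[2][2]++ -> VV[2]=[5, 0, 5]
Event 8: SEND 0->2: VV[0][0]++ -> VV[0]=[6, 0, 2], msg_vec=[6, 0, 2]; VV[2]=max(VV[2],msg_vec) then VV[2][2]++ -> VV[2]=[6, 0, 6]
Event 9: LOCAL 2: VV[2][2]++ -> VV[2]=[6, 0, 7]
Event 5 stamp: [4, 0, 2]
Event 7 stamp: [5, 0, 2]
[4, 0, 2] <= [5, 0, 2]? True. Equal? False. Happens-before: True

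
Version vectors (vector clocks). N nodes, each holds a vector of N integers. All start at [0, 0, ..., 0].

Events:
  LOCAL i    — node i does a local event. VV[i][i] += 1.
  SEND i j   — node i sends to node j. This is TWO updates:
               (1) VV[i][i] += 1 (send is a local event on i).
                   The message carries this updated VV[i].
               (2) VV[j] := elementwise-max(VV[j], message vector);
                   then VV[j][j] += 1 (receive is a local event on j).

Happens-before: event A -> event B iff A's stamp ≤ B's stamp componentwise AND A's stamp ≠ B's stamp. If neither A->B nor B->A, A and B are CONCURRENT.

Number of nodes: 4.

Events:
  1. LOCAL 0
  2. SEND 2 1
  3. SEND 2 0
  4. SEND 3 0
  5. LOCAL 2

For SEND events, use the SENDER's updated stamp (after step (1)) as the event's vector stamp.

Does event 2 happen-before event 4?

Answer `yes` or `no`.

Initial: VV[0]=[0, 0, 0, 0]
Initial: VV[1]=[0, 0, 0, 0]
Initial: VV[2]=[0, 0, 0, 0]
Initial: VV[3]=[0, 0, 0, 0]
Event 1: LOCAL 0: VV[0][0]++ -> VV[0]=[1, 0, 0, 0]
Event 2: SEND 2->1: VV[2][2]++ -> VV[2]=[0, 0, 1, 0], msg_vec=[0, 0, 1, 0]; VV[1]=max(VV[1],msg_vec) then VV[1][1]++ -> VV[1]=[0, 1, 1, 0]
Event 3: SEND 2->0: VV[2][2]++ -> VV[2]=[0, 0, 2, 0], msg_vec=[0, 0, 2, 0]; VV[0]=max(VV[0],msg_vec) then VV[0][0]++ -> VV[0]=[2, 0, 2, 0]
Event 4: SEND 3->0: VV[3][3]++ -> VV[3]=[0, 0, 0, 1], msg_vec=[0, 0, 0, 1]; VV[0]=max(VV[0],msg_vec) then VV[0][0]++ -> VV[0]=[3, 0, 2, 1]
Event 5: LOCAL 2: VV[2][2]++ -> VV[2]=[0, 0, 3, 0]
Event 2 stamp: [0, 0, 1, 0]
Event 4 stamp: [0, 0, 0, 1]
[0, 0, 1, 0] <= [0, 0, 0, 1]? False. Equal? False. Happens-before: False

Answer: no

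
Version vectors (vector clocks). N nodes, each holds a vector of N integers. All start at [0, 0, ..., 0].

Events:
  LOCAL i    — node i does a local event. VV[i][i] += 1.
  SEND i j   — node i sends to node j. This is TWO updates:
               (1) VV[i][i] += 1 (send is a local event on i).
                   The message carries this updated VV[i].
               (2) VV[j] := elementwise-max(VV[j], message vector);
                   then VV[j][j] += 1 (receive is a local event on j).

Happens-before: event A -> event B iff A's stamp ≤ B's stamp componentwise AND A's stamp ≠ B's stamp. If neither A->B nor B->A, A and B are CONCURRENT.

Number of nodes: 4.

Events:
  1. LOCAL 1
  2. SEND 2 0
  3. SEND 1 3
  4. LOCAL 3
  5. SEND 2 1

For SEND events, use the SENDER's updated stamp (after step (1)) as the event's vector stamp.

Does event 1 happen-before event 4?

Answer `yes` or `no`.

Answer: yes

Derivation:
Initial: VV[0]=[0, 0, 0, 0]
Initial: VV[1]=[0, 0, 0, 0]
Initial: VV[2]=[0, 0, 0, 0]
Initial: VV[3]=[0, 0, 0, 0]
Event 1: LOCAL 1: VV[1][1]++ -> VV[1]=[0, 1, 0, 0]
Event 2: SEND 2->0: VV[2][2]++ -> VV[2]=[0, 0, 1, 0], msg_vec=[0, 0, 1, 0]; VV[0]=max(VV[0],msg_vec) then VV[0][0]++ -> VV[0]=[1, 0, 1, 0]
Event 3: SEND 1->3: VV[1][1]++ -> VV[1]=[0, 2, 0, 0], msg_vec=[0, 2, 0, 0]; VV[3]=max(VV[3],msg_vec) then VV[3][3]++ -> VV[3]=[0, 2, 0, 1]
Event 4: LOCAL 3: VV[3][3]++ -> VV[3]=[0, 2, 0, 2]
Event 5: SEND 2->1: VV[2][2]++ -> VV[2]=[0, 0, 2, 0], msg_vec=[0, 0, 2, 0]; VV[1]=max(VV[1],msg_vec) then VV[1][1]++ -> VV[1]=[0, 3, 2, 0]
Event 1 stamp: [0, 1, 0, 0]
Event 4 stamp: [0, 2, 0, 2]
[0, 1, 0, 0] <= [0, 2, 0, 2]? True. Equal? False. Happens-before: True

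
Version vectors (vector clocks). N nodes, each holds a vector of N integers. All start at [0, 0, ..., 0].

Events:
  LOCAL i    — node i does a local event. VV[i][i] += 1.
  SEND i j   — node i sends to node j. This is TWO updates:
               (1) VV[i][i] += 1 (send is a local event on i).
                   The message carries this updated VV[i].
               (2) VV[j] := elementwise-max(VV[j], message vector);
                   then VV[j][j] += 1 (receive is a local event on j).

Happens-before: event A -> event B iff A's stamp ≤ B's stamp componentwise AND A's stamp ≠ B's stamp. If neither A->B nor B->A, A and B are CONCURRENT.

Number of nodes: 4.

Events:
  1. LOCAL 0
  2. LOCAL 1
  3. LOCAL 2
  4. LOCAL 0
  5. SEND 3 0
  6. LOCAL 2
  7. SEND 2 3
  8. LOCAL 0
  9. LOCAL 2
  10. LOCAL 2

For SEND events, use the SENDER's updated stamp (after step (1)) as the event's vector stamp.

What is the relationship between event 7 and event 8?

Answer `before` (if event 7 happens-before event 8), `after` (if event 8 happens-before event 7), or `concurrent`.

Answer: concurrent

Derivation:
Initial: VV[0]=[0, 0, 0, 0]
Initial: VV[1]=[0, 0, 0, 0]
Initial: VV[2]=[0, 0, 0, 0]
Initial: VV[3]=[0, 0, 0, 0]
Event 1: LOCAL 0: VV[0][0]++ -> VV[0]=[1, 0, 0, 0]
Event 2: LOCAL 1: VV[1][1]++ -> VV[1]=[0, 1, 0, 0]
Event 3: LOCAL 2: VV[2][2]++ -> VV[2]=[0, 0, 1, 0]
Event 4: LOCAL 0: VV[0][0]++ -> VV[0]=[2, 0, 0, 0]
Event 5: SEND 3->0: VV[3][3]++ -> VV[3]=[0, 0, 0, 1], msg_vec=[0, 0, 0, 1]; VV[0]=max(VV[0],msg_vec) then VV[0][0]++ -> VV[0]=[3, 0, 0, 1]
Event 6: LOCAL 2: VV[2][2]++ -> VV[2]=[0, 0, 2, 0]
Event 7: SEND 2->3: VV[2][2]++ -> VV[2]=[0, 0, 3, 0], msg_vec=[0, 0, 3, 0]; VV[3]=max(VV[3],msg_vec) then VV[3][3]++ -> VV[3]=[0, 0, 3, 2]
Event 8: LOCAL 0: VV[0][0]++ -> VV[0]=[4, 0, 0, 1]
Event 9: LOCAL 2: VV[2][2]++ -> VV[2]=[0, 0, 4, 0]
Event 10: LOCAL 2: VV[2][2]++ -> VV[2]=[0, 0, 5, 0]
Event 7 stamp: [0, 0, 3, 0]
Event 8 stamp: [4, 0, 0, 1]
[0, 0, 3, 0] <= [4, 0, 0, 1]? False
[4, 0, 0, 1] <= [0, 0, 3, 0]? False
Relation: concurrent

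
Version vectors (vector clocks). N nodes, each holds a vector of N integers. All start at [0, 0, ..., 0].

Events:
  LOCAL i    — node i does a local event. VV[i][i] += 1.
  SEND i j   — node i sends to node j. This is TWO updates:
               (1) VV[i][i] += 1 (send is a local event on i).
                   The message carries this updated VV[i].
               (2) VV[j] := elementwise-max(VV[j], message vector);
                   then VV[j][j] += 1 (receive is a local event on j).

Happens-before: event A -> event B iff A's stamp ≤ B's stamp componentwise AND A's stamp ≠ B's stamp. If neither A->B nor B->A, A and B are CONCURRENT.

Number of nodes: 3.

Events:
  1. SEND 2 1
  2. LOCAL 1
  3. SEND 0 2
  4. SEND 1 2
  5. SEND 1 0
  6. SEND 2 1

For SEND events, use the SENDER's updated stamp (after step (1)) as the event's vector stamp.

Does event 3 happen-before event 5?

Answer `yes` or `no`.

Answer: no

Derivation:
Initial: VV[0]=[0, 0, 0]
Initial: VV[1]=[0, 0, 0]
Initial: VV[2]=[0, 0, 0]
Event 1: SEND 2->1: VV[2][2]++ -> VV[2]=[0, 0, 1], msg_vec=[0, 0, 1]; VV[1]=max(VV[1],msg_vec) then VV[1][1]++ -> VV[1]=[0, 1, 1]
Event 2: LOCAL 1: VV[1][1]++ -> VV[1]=[0, 2, 1]
Event 3: SEND 0->2: VV[0][0]++ -> VV[0]=[1, 0, 0], msg_vec=[1, 0, 0]; VV[2]=max(VV[2],msg_vec) then VV[2][2]++ -> VV[2]=[1, 0, 2]
Event 4: SEND 1->2: VV[1][1]++ -> VV[1]=[0, 3, 1], msg_vec=[0, 3, 1]; VV[2]=max(VV[2],msg_vec) then VV[2][2]++ -> VV[2]=[1, 3, 3]
Event 5: SEND 1->0: VV[1][1]++ -> VV[1]=[0, 4, 1], msg_vec=[0, 4, 1]; VV[0]=max(VV[0],msg_vec) then VV[0][0]++ -> VV[0]=[2, 4, 1]
Event 6: SEND 2->1: VV[2][2]++ -> VV[2]=[1, 3, 4], msg_vec=[1, 3, 4]; VV[1]=max(VV[1],msg_vec) then VV[1][1]++ -> VV[1]=[1, 5, 4]
Event 3 stamp: [1, 0, 0]
Event 5 stamp: [0, 4, 1]
[1, 0, 0] <= [0, 4, 1]? False. Equal? False. Happens-before: False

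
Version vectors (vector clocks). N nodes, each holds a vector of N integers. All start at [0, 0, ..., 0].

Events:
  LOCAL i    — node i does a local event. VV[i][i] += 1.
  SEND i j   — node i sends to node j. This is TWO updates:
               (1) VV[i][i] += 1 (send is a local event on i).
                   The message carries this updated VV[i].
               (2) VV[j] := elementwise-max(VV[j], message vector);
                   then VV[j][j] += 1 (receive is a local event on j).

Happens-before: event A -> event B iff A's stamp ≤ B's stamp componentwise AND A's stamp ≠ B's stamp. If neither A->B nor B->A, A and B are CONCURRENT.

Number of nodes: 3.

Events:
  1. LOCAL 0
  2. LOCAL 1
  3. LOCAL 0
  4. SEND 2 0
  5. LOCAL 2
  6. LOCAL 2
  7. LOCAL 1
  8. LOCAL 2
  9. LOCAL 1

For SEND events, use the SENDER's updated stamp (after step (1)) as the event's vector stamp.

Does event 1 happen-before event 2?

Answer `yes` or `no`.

Initial: VV[0]=[0, 0, 0]
Initial: VV[1]=[0, 0, 0]
Initial: VV[2]=[0, 0, 0]
Event 1: LOCAL 0: VV[0][0]++ -> VV[0]=[1, 0, 0]
Event 2: LOCAL 1: VV[1][1]++ -> VV[1]=[0, 1, 0]
Event 3: LOCAL 0: VV[0][0]++ -> VV[0]=[2, 0, 0]
Event 4: SEND 2->0: VV[2][2]++ -> VV[2]=[0, 0, 1], msg_vec=[0, 0, 1]; VV[0]=max(VV[0],msg_vec) then VV[0][0]++ -> VV[0]=[3, 0, 1]
Event 5: LOCAL 2: VV[2][2]++ -> VV[2]=[0, 0, 2]
Event 6: LOCAL 2: VV[2][2]++ -> VV[2]=[0, 0, 3]
Event 7: LOCAL 1: VV[1][1]++ -> VV[1]=[0, 2, 0]
Event 8: LOCAL 2: VV[2][2]++ -> VV[2]=[0, 0, 4]
Event 9: LOCAL 1: VV[1][1]++ -> VV[1]=[0, 3, 0]
Event 1 stamp: [1, 0, 0]
Event 2 stamp: [0, 1, 0]
[1, 0, 0] <= [0, 1, 0]? False. Equal? False. Happens-before: False

Answer: no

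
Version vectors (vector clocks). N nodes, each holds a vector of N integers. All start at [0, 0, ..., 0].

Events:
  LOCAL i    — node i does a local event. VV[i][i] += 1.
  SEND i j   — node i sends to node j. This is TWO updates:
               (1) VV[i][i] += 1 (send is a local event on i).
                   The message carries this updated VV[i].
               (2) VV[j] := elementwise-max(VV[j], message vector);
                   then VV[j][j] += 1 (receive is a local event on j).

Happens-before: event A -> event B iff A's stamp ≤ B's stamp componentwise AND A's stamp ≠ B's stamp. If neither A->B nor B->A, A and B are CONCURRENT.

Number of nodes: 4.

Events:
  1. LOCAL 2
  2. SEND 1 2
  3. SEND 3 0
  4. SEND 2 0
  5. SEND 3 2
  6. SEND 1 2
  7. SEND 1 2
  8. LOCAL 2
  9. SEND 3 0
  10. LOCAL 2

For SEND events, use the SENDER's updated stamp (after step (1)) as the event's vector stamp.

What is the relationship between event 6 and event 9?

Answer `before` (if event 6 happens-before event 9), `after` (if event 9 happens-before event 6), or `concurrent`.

Initial: VV[0]=[0, 0, 0, 0]
Initial: VV[1]=[0, 0, 0, 0]
Initial: VV[2]=[0, 0, 0, 0]
Initial: VV[3]=[0, 0, 0, 0]
Event 1: LOCAL 2: VV[2][2]++ -> VV[2]=[0, 0, 1, 0]
Event 2: SEND 1->2: VV[1][1]++ -> VV[1]=[0, 1, 0, 0], msg_vec=[0, 1, 0, 0]; VV[2]=max(VV[2],msg_vec) then VV[2][2]++ -> VV[2]=[0, 1, 2, 0]
Event 3: SEND 3->0: VV[3][3]++ -> VV[3]=[0, 0, 0, 1], msg_vec=[0, 0, 0, 1]; VV[0]=max(VV[0],msg_vec) then VV[0][0]++ -> VV[0]=[1, 0, 0, 1]
Event 4: SEND 2->0: VV[2][2]++ -> VV[2]=[0, 1, 3, 0], msg_vec=[0, 1, 3, 0]; VV[0]=max(VV[0],msg_vec) then VV[0][0]++ -> VV[0]=[2, 1, 3, 1]
Event 5: SEND 3->2: VV[3][3]++ -> VV[3]=[0, 0, 0, 2], msg_vec=[0, 0, 0, 2]; VV[2]=max(VV[2],msg_vec) then VV[2][2]++ -> VV[2]=[0, 1, 4, 2]
Event 6: SEND 1->2: VV[1][1]++ -> VV[1]=[0, 2, 0, 0], msg_vec=[0, 2, 0, 0]; VV[2]=max(VV[2],msg_vec) then VV[2][2]++ -> VV[2]=[0, 2, 5, 2]
Event 7: SEND 1->2: VV[1][1]++ -> VV[1]=[0, 3, 0, 0], msg_vec=[0, 3, 0, 0]; VV[2]=max(VV[2],msg_vec) then VV[2][2]++ -> VV[2]=[0, 3, 6, 2]
Event 8: LOCAL 2: VV[2][2]++ -> VV[2]=[0, 3, 7, 2]
Event 9: SEND 3->0: VV[3][3]++ -> VV[3]=[0, 0, 0, 3], msg_vec=[0, 0, 0, 3]; VV[0]=max(VV[0],msg_vec) then VV[0][0]++ -> VV[0]=[3, 1, 3, 3]
Event 10: LOCAL 2: VV[2][2]++ -> VV[2]=[0, 3, 8, 2]
Event 6 stamp: [0, 2, 0, 0]
Event 9 stamp: [0, 0, 0, 3]
[0, 2, 0, 0] <= [0, 0, 0, 3]? False
[0, 0, 0, 3] <= [0, 2, 0, 0]? False
Relation: concurrent

Answer: concurrent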